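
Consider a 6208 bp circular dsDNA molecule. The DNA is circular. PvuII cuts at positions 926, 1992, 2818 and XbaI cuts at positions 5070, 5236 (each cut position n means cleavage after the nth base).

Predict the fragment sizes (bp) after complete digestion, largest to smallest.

Combined cut positions (sorted): 926, 1992, 2818, 5070, 5236.
Circular molecule, 5 cuts → 5 fragments:
  1992 − 926 = 1066 bp
  2818 − 1992 = 826 bp
  5070 − 2818 = 2252 bp
  5236 − 5070 = 166 bp
  wrap: 6208 − 5236 + 926 = 1898 bp
Sorted largest to smallest: 2252, 1898, 1066, 826, 166 bp.

2252, 1898, 1066, 826, 166 bp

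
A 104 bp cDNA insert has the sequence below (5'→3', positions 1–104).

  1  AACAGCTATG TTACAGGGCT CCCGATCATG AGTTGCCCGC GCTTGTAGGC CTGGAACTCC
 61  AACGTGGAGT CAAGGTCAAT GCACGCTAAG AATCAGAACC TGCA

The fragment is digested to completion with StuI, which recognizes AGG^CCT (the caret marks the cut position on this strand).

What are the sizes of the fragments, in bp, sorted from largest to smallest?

55, 49 bp

The StuI site (AGGCCT) starts at position 47.
StuI cuts after base 3 of each site, so after position 49.
Linear molecule, 1 cut → 2 fragments:
  1–49 → 49 bp
  50–104 → 55 bp
Sorted largest to smallest: 55, 49 bp.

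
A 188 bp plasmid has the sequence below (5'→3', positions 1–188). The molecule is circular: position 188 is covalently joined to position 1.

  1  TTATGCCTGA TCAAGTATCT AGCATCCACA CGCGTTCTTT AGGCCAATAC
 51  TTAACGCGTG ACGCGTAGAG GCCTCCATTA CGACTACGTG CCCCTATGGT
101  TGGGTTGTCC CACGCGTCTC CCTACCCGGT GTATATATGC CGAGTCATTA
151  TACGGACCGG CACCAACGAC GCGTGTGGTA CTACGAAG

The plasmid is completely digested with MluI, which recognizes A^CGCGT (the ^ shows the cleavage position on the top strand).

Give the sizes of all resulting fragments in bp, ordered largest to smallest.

MluI sites (ACGCGT) start at positions 30, 54, 61, 112, 169.
MluI cuts after the first base of each site, so after positions 30, 54, 61, 112, 169.
Circular molecule, 5 cuts → 5 fragments:
  31–54 → 24 bp
  55–61 → 7 bp
  62–112 → 51 bp
  113–169 → 57 bp
  170–188 then 1–30 → 19 + 30 = 49 bp
Sorted largest to smallest: 57, 51, 49, 24, 7 bp.

57, 51, 49, 24, 7 bp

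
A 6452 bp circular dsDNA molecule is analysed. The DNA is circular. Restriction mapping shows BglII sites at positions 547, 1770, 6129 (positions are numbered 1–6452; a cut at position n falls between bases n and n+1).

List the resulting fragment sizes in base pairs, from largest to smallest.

Circular molecule, 3 cuts → 3 fragments:
  1770 − 547 = 1223 bp
  6129 − 1770 = 4359 bp
  wrap: 6452 − 6129 + 547 = 870 bp
Sorted largest to smallest: 4359, 1223, 870 bp.

4359, 1223, 870 bp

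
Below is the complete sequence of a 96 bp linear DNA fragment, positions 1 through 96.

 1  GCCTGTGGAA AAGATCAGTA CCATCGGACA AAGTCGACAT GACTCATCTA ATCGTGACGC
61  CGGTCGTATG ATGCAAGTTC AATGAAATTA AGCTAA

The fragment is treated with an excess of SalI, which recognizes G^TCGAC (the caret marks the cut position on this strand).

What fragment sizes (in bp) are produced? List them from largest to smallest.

The SalI site (GTCGAC) starts at position 33.
SalI cuts after the first base of each site, so after position 33.
Linear molecule, 1 cut → 2 fragments:
  1–33 → 33 bp
  34–96 → 63 bp
Sorted largest to smallest: 63, 33 bp.

63, 33 bp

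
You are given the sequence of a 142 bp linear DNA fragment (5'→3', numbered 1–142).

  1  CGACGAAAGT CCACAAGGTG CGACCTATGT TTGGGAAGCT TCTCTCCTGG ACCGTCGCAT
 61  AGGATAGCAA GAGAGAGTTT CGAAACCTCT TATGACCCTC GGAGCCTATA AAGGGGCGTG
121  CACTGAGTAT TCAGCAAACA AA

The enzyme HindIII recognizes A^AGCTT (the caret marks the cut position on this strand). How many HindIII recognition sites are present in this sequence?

AAGCTT occurs starting at position 36.
HindIII cuts at 1 site.

1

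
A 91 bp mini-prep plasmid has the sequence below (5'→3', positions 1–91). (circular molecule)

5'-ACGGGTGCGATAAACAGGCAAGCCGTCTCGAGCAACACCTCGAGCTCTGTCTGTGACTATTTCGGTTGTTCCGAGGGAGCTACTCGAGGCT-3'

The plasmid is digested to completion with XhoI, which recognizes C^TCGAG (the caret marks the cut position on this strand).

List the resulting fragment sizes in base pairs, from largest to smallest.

XhoI sites (CTCGAG) start at positions 27, 39, 83.
XhoI cuts after the first base of each site, so after positions 27, 39, 83.
Circular molecule, 3 cuts → 3 fragments:
  28–39 → 12 bp
  40–83 → 44 bp
  84–91 then 1–27 → 8 + 27 = 35 bp
Sorted largest to smallest: 44, 35, 12 bp.

44, 35, 12 bp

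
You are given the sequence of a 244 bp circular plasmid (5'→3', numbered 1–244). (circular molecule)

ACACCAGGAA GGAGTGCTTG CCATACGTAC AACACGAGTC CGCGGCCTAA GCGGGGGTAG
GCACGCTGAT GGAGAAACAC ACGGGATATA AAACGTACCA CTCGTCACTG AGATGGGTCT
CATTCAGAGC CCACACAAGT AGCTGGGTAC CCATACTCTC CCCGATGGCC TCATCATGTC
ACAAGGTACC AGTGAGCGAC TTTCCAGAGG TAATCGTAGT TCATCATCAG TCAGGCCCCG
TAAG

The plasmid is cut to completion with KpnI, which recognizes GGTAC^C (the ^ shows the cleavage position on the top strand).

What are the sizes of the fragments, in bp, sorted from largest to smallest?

205, 39 bp

KpnI sites (GGTACC) start at positions 146, 185.
KpnI cuts after base 5 of each site (before the last base), so after positions 150, 189.
Circular molecule, 2 cuts → 2 fragments:
  151–189 → 39 bp
  190–244 then 1–150 → 55 + 150 = 205 bp
Sorted largest to smallest: 205, 39 bp.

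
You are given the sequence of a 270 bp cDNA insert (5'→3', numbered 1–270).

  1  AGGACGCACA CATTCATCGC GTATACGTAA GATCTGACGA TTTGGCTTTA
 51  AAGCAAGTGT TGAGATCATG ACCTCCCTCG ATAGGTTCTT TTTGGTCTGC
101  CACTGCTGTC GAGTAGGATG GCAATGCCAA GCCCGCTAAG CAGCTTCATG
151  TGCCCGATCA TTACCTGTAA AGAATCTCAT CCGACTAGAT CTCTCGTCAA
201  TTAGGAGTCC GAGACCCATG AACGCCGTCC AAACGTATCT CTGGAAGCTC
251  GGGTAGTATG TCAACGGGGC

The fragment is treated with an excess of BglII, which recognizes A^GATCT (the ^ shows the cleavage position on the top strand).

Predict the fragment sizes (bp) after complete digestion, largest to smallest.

157, 83, 30 bp

BglII sites (AGATCT) start at positions 30, 187.
BglII cuts after the first base of each site, so after positions 30, 187.
Linear molecule, 2 cuts → 3 fragments:
  1–30 → 30 bp
  31–187 → 157 bp
  188–270 → 83 bp
Sorted largest to smallest: 157, 83, 30 bp.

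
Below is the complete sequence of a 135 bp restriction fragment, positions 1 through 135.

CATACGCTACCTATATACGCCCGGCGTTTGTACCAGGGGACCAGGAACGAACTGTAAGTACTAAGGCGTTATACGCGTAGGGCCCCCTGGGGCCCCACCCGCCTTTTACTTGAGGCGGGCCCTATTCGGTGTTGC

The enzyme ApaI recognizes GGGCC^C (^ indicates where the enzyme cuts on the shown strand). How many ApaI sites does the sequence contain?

GGGCCC occurs starting at positions 80, 90, 117.
ApaI cuts at 3 sites.

3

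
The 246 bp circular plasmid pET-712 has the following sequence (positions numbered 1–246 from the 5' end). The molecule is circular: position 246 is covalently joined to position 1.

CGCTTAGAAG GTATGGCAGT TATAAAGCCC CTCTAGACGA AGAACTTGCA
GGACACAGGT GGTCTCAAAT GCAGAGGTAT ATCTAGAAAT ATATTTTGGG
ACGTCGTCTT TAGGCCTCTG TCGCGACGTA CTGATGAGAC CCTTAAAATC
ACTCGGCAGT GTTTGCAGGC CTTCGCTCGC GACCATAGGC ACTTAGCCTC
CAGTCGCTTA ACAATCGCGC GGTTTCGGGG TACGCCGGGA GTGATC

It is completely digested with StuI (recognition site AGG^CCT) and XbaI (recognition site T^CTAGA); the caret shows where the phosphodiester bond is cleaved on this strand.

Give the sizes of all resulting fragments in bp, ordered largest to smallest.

StuI sites (AGGCCT) start at positions 112, 167.
StuI cuts after base 3 of each site, so after positions 114, 169.
XbaI sites (TCTAGA) start at positions 32, 82.
XbaI cuts after the first base of each site, so after positions 32, 82.
Combined cut positions: 32, 82, 114, 169.
Circular molecule, 4 cuts → 4 fragments:
  33–82 → 50 bp
  83–114 → 32 bp
  115–169 → 55 bp
  170–246 then 1–32 → 77 + 32 = 109 bp
Sorted largest to smallest: 109, 55, 50, 32 bp.

109, 55, 50, 32 bp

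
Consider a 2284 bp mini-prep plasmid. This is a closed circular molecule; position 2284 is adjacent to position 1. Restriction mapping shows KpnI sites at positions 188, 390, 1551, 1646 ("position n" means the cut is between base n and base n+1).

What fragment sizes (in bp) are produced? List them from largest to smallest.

Circular molecule, 4 cuts → 4 fragments:
  390 − 188 = 202 bp
  1551 − 390 = 1161 bp
  1646 − 1551 = 95 bp
  wrap: 2284 − 1646 + 188 = 826 bp
Sorted largest to smallest: 1161, 826, 202, 95 bp.

1161, 826, 202, 95 bp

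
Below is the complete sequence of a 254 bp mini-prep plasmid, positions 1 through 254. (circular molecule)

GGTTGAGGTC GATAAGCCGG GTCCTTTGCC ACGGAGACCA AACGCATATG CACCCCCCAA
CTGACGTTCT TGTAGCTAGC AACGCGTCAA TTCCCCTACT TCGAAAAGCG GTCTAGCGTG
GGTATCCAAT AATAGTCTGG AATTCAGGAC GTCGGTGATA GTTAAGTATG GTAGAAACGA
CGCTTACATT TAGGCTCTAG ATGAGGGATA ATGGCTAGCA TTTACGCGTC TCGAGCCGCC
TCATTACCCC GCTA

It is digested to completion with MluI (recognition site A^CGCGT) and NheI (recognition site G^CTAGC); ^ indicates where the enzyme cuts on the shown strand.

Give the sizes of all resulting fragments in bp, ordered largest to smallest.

132, 105, 10, 7 bp

MluI sites (ACGCGT) start at positions 82, 224.
MluI cuts after the first base of each site, so after positions 82, 224.
NheI sites (GCTAGC) start at positions 75, 214.
NheI cuts after the first base of each site, so after positions 75, 214.
Combined cut positions: 75, 82, 214, 224.
Circular molecule, 4 cuts → 4 fragments:
  76–82 → 7 bp
  83–214 → 132 bp
  215–224 → 10 bp
  225–254 then 1–75 → 30 + 75 = 105 bp
Sorted largest to smallest: 132, 105, 10, 7 bp.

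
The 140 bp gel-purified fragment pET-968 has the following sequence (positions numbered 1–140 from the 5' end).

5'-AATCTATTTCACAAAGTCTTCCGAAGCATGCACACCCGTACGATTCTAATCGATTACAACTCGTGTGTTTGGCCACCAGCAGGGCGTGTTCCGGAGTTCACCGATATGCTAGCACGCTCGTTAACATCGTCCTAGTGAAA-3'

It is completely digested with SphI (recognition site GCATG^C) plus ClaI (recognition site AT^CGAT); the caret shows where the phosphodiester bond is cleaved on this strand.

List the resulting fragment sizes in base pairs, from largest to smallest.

The SphI site (GCATGC) starts at position 26.
SphI cuts after base 5 of each site (before the last base), so after position 30.
The ClaI site (ATCGAT) starts at position 49.
ClaI cuts after base 2 of each site, so after position 50.
Combined cut positions: 30, 50.
Linear molecule, 2 cuts → 3 fragments:
  1–30 → 30 bp
  31–50 → 20 bp
  51–140 → 90 bp
Sorted largest to smallest: 90, 30, 20 bp.

90, 30, 20 bp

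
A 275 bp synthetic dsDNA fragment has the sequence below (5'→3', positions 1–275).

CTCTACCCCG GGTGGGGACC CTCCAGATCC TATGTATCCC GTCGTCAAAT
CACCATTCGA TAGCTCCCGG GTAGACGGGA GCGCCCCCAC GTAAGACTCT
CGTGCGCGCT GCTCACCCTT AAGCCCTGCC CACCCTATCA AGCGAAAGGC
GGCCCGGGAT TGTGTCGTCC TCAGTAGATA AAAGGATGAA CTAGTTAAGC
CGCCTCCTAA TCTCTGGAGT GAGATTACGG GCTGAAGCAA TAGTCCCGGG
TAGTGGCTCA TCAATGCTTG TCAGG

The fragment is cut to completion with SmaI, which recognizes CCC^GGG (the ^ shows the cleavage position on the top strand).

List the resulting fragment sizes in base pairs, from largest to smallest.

SmaI sites (CCCGGG) start at positions 7, 66, 153, 245.
SmaI cuts after base 3 of each site, so after positions 9, 68, 155, 247.
Linear molecule, 4 cuts → 5 fragments:
  1–9 → 9 bp
  10–68 → 59 bp
  69–155 → 87 bp
  156–247 → 92 bp
  248–275 → 28 bp
Sorted largest to smallest: 92, 87, 59, 28, 9 bp.

92, 87, 59, 28, 9 bp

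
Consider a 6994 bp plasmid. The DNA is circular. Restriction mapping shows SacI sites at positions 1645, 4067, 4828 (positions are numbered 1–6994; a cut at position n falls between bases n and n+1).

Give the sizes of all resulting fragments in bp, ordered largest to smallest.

Circular molecule, 3 cuts → 3 fragments:
  4067 − 1645 = 2422 bp
  4828 − 4067 = 761 bp
  wrap: 6994 − 4828 + 1645 = 3811 bp
Sorted largest to smallest: 3811, 2422, 761 bp.

3811, 2422, 761 bp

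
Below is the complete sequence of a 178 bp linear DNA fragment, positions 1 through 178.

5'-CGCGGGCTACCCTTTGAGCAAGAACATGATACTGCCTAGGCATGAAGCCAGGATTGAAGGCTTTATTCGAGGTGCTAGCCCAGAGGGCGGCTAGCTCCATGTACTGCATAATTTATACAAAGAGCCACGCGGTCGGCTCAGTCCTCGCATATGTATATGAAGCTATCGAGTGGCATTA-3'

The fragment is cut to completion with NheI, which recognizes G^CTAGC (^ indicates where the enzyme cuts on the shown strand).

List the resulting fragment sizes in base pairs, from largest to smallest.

NheI sites (GCTAGC) start at positions 74, 90.
NheI cuts after the first base of each site, so after positions 74, 90.
Linear molecule, 2 cuts → 3 fragments:
  1–74 → 74 bp
  75–90 → 16 bp
  91–178 → 88 bp
Sorted largest to smallest: 88, 74, 16 bp.

88, 74, 16 bp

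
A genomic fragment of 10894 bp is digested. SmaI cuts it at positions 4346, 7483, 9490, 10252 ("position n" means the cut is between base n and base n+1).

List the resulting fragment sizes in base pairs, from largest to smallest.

4346, 3137, 2007, 762, 642 bp

Linear molecule, 4 cuts → 5 fragments:
  4346 − 0 = 4346 bp
  7483 − 4346 = 3137 bp
  9490 − 7483 = 2007 bp
  10252 − 9490 = 762 bp
  10894 − 10252 = 642 bp
Sorted largest to smallest: 4346, 3137, 2007, 762, 642 bp.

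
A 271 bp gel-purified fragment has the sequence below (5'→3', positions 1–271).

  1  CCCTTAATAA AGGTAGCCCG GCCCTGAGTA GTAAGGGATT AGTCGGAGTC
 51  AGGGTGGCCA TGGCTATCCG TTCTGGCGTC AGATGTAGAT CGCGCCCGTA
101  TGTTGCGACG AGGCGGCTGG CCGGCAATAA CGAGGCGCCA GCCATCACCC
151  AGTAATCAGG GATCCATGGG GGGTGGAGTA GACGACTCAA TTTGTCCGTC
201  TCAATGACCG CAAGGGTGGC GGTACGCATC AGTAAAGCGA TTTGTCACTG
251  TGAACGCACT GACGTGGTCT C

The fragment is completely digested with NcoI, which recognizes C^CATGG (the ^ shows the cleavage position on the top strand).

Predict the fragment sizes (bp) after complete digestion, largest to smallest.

107, 106, 58 bp

NcoI sites (CCATGG) start at positions 58, 164.
NcoI cuts after the first base of each site, so after positions 58, 164.
Linear molecule, 2 cuts → 3 fragments:
  1–58 → 58 bp
  59–164 → 106 bp
  165–271 → 107 bp
Sorted largest to smallest: 107, 106, 58 bp.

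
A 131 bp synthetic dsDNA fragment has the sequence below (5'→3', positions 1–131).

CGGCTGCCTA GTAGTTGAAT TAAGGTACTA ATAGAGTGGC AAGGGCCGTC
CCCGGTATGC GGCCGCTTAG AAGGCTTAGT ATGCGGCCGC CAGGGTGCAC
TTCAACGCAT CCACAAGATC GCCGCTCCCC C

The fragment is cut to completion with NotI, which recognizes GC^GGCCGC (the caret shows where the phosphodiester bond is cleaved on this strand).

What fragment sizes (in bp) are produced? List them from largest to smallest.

NotI sites (GCGGCCGC) start at positions 59, 83.
NotI cuts after base 2 of each site, so after positions 60, 84.
Linear molecule, 2 cuts → 3 fragments:
  1–60 → 60 bp
  61–84 → 24 bp
  85–131 → 47 bp
Sorted largest to smallest: 60, 47, 24 bp.

60, 47, 24 bp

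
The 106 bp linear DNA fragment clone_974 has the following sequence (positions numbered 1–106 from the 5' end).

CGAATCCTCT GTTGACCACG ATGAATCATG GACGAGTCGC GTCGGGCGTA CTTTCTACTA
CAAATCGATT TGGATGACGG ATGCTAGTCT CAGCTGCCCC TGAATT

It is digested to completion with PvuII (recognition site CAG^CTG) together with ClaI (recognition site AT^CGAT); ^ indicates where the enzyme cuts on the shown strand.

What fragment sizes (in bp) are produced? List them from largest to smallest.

The PvuII site (CAGCTG) starts at position 91.
PvuII cuts after base 3 of each site, so after position 93.
The ClaI site (ATCGAT) starts at position 64.
ClaI cuts after base 2 of each site, so after position 65.
Combined cut positions: 65, 93.
Linear molecule, 2 cuts → 3 fragments:
  1–65 → 65 bp
  66–93 → 28 bp
  94–106 → 13 bp
Sorted largest to smallest: 65, 28, 13 bp.

65, 28, 13 bp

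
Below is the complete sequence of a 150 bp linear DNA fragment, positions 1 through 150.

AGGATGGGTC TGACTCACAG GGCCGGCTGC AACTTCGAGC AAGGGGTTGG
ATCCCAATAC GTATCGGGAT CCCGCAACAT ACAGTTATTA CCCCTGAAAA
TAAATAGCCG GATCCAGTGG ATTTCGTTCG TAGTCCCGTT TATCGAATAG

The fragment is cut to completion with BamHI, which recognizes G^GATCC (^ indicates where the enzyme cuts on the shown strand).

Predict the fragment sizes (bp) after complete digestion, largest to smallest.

BamHI sites (GGATCC) start at positions 49, 67, 110.
BamHI cuts after the first base of each site, so after positions 49, 67, 110.
Linear molecule, 3 cuts → 4 fragments:
  1–49 → 49 bp
  50–67 → 18 bp
  68–110 → 43 bp
  111–150 → 40 bp
Sorted largest to smallest: 49, 43, 40, 18 bp.

49, 43, 40, 18 bp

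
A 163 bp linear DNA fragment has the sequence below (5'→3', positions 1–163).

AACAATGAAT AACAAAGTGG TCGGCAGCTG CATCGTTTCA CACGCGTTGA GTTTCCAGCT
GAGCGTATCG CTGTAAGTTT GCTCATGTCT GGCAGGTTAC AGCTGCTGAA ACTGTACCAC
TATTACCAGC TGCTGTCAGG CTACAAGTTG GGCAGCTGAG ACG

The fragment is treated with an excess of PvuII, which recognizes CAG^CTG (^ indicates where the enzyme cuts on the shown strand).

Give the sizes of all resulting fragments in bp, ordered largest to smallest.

44, 31, 27, 27, 26, 8 bp

PvuII sites (CAGCTG) start at positions 25, 56, 100, 127, 153.
PvuII cuts after base 3 of each site, so after positions 27, 58, 102, 129, 155.
Linear molecule, 5 cuts → 6 fragments:
  1–27 → 27 bp
  28–58 → 31 bp
  59–102 → 44 bp
  103–129 → 27 bp
  130–155 → 26 bp
  156–163 → 8 bp
Sorted largest to smallest: 44, 31, 27, 27, 26, 8 bp.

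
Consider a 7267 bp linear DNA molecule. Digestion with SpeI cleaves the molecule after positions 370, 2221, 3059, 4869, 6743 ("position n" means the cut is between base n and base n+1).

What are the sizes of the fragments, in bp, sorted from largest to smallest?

1874, 1851, 1810, 838, 524, 370 bp

Linear molecule, 5 cuts → 6 fragments:
  370 − 0 = 370 bp
  2221 − 370 = 1851 bp
  3059 − 2221 = 838 bp
  4869 − 3059 = 1810 bp
  6743 − 4869 = 1874 bp
  7267 − 6743 = 524 bp
Sorted largest to smallest: 1874, 1851, 1810, 838, 524, 370 bp.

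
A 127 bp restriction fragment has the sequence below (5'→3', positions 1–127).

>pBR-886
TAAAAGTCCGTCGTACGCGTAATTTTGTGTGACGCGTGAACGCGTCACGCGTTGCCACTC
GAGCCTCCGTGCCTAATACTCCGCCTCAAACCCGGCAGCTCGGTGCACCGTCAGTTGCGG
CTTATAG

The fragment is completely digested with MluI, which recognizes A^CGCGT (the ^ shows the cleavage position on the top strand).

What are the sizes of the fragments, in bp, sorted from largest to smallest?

80, 17, 15, 8, 7 bp

MluI sites (ACGCGT) start at positions 15, 32, 40, 47.
MluI cuts after the first base of each site, so after positions 15, 32, 40, 47.
Linear molecule, 4 cuts → 5 fragments:
  1–15 → 15 bp
  16–32 → 17 bp
  33–40 → 8 bp
  41–47 → 7 bp
  48–127 → 80 bp
Sorted largest to smallest: 80, 17, 15, 8, 7 bp.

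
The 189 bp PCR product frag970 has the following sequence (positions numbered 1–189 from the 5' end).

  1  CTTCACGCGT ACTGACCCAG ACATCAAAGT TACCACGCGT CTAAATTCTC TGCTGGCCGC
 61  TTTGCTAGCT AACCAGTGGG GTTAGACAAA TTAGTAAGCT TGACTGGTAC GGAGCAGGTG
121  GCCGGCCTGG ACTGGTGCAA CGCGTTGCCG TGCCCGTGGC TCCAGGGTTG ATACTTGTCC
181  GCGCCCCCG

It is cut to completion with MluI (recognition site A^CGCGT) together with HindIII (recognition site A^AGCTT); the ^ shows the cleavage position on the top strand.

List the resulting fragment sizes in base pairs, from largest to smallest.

61, 49, 44, 30, 5 bp

MluI sites (ACGCGT) start at positions 5, 35, 140.
MluI cuts after the first base of each site, so after positions 5, 35, 140.
The HindIII site (AAGCTT) starts at position 96.
HindIII cuts after the first base of each site, so after position 96.
Combined cut positions: 5, 35, 96, 140.
Linear molecule, 4 cuts → 5 fragments:
  1–5 → 5 bp
  6–35 → 30 bp
  36–96 → 61 bp
  97–140 → 44 bp
  141–189 → 49 bp
Sorted largest to smallest: 61, 49, 44, 30, 5 bp.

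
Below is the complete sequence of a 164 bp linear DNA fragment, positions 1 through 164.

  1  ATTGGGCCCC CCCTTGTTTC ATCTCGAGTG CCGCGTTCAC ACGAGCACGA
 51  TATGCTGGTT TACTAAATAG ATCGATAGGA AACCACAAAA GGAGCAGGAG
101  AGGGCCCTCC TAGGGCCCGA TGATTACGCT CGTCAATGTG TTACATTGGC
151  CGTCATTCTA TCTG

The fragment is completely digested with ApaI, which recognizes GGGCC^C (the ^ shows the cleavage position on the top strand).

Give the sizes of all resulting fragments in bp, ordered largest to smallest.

98, 47, 11, 8 bp

ApaI sites (GGGCCC) start at positions 4, 102, 113.
ApaI cuts after base 5 of each site (before the last base), so after positions 8, 106, 117.
Linear molecule, 3 cuts → 4 fragments:
  1–8 → 8 bp
  9–106 → 98 bp
  107–117 → 11 bp
  118–164 → 47 bp
Sorted largest to smallest: 98, 47, 11, 8 bp.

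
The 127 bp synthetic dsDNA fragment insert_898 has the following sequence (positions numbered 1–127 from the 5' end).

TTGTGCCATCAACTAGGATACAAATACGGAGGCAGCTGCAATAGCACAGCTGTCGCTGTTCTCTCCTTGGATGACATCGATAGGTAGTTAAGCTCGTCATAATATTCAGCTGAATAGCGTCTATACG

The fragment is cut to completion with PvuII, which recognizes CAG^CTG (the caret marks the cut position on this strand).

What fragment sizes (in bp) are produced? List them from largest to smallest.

PvuII sites (CAGCTG) start at positions 33, 47, 107.
PvuII cuts after base 3 of each site, so after positions 35, 49, 109.
Linear molecule, 3 cuts → 4 fragments:
  1–35 → 35 bp
  36–49 → 14 bp
  50–109 → 60 bp
  110–127 → 18 bp
Sorted largest to smallest: 60, 35, 18, 14 bp.

60, 35, 18, 14 bp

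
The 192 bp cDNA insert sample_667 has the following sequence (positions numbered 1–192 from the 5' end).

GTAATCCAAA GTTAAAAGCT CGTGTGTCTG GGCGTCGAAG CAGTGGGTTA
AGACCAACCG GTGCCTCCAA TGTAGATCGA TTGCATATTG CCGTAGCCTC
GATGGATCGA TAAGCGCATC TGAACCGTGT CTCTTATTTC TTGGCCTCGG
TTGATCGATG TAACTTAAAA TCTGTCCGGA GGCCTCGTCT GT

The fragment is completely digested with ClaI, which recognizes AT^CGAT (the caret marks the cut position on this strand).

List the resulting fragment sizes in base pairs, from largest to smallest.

77, 48, 37, 30 bp

ClaI sites (ATCGAT) start at positions 76, 106, 154.
ClaI cuts after base 2 of each site, so after positions 77, 107, 155.
Linear molecule, 3 cuts → 4 fragments:
  1–77 → 77 bp
  78–107 → 30 bp
  108–155 → 48 bp
  156–192 → 37 bp
Sorted largest to smallest: 77, 48, 37, 30 bp.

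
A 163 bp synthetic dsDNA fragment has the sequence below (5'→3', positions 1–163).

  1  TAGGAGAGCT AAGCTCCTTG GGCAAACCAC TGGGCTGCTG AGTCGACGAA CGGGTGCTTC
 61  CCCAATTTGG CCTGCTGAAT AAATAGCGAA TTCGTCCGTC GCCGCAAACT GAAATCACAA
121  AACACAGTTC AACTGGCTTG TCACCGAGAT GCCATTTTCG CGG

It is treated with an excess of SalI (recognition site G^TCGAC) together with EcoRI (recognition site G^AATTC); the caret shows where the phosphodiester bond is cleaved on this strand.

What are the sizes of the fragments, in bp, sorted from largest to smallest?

The SalI site (GTCGAC) starts at position 42.
SalI cuts after the first base of each site, so after position 42.
The EcoRI site (GAATTC) starts at position 88.
EcoRI cuts after the first base of each site, so after position 88.
Combined cut positions: 42, 88.
Linear molecule, 2 cuts → 3 fragments:
  1–42 → 42 bp
  43–88 → 46 bp
  89–163 → 75 bp
Sorted largest to smallest: 75, 46, 42 bp.

75, 46, 42 bp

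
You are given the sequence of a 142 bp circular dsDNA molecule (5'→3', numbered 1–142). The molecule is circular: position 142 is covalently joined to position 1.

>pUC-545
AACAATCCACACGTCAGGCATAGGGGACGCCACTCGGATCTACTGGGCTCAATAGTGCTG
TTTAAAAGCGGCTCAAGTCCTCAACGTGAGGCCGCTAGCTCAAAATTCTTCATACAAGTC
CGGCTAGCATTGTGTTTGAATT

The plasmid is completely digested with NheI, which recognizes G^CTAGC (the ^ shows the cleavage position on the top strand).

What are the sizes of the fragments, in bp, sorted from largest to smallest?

113, 29 bp

NheI sites (GCTAGC) start at positions 94, 123.
NheI cuts after the first base of each site, so after positions 94, 123.
Circular molecule, 2 cuts → 2 fragments:
  95–123 → 29 bp
  124–142 then 1–94 → 19 + 94 = 113 bp
Sorted largest to smallest: 113, 29 bp.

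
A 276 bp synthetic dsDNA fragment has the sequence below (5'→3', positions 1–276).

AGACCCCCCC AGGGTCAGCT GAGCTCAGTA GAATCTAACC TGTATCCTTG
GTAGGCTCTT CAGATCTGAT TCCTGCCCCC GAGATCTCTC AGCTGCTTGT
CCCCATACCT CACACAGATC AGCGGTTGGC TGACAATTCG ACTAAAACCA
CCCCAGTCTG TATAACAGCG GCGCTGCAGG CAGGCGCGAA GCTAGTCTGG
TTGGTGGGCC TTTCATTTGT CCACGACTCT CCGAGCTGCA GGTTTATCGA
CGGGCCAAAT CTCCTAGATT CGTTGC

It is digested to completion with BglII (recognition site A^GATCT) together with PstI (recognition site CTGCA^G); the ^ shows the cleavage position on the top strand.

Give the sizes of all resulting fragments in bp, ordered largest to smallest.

BglII sites (AGATCT) start at positions 62, 82.
BglII cuts after the first base of each site, so after positions 62, 82.
PstI sites (CTGCAG) start at positions 174, 236.
PstI cuts after base 5 of each site (before the last base), so after positions 178, 240.
Combined cut positions: 62, 82, 178, 240.
Linear molecule, 4 cuts → 5 fragments:
  1–62 → 62 bp
  63–82 → 20 bp
  83–178 → 96 bp
  179–240 → 62 bp
  241–276 → 36 bp
Sorted largest to smallest: 96, 62, 62, 36, 20 bp.

96, 62, 62, 36, 20 bp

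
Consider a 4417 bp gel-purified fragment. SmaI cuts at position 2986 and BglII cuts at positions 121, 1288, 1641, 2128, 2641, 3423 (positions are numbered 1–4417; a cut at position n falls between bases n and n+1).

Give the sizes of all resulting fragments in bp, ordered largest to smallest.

Combined cut positions (sorted): 121, 1288, 1641, 2128, 2641, 2986, 3423.
Linear molecule, 7 cuts → 8 fragments:
  121 − 0 = 121 bp
  1288 − 121 = 1167 bp
  1641 − 1288 = 353 bp
  2128 − 1641 = 487 bp
  2641 − 2128 = 513 bp
  2986 − 2641 = 345 bp
  3423 − 2986 = 437 bp
  4417 − 3423 = 994 bp
Sorted largest to smallest: 1167, 994, 513, 487, 437, 353, 345, 121 bp.

1167, 994, 513, 487, 437, 353, 345, 121 bp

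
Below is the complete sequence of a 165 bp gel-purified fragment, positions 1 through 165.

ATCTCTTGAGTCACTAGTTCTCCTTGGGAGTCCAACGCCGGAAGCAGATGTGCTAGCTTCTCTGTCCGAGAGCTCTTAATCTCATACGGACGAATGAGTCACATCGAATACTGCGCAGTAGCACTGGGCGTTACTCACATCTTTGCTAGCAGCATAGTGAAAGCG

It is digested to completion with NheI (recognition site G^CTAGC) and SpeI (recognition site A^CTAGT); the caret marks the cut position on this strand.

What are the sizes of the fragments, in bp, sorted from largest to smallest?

93, 39, 20, 13 bp

NheI sites (GCTAGC) start at positions 52, 145.
NheI cuts after the first base of each site, so after positions 52, 145.
The SpeI site (ACTAGT) starts at position 13.
SpeI cuts after the first base of each site, so after position 13.
Combined cut positions: 13, 52, 145.
Linear molecule, 3 cuts → 4 fragments:
  1–13 → 13 bp
  14–52 → 39 bp
  53–145 → 93 bp
  146–165 → 20 bp
Sorted largest to smallest: 93, 39, 20, 13 bp.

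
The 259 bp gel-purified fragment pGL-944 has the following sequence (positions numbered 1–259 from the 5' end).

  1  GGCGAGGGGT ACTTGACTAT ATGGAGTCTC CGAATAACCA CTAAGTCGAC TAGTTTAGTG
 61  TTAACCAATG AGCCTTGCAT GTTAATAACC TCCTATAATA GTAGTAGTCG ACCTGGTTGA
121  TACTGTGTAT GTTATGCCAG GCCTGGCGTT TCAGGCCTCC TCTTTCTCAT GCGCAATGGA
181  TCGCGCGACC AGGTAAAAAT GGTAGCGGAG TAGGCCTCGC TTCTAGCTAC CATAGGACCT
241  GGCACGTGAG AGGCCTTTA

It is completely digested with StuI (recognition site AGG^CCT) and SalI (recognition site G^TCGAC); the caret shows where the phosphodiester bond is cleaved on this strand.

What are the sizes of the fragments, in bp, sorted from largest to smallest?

62, 59, 45, 39, 34, 14, 6 bp

StuI sites (AGGCCT) start at positions 139, 153, 212, 251.
StuI cuts after base 3 of each site, so after positions 141, 155, 214, 253.
SalI sites (GTCGAC) start at positions 45, 107.
SalI cuts after the first base of each site, so after positions 45, 107.
Combined cut positions: 45, 107, 141, 155, 214, 253.
Linear molecule, 6 cuts → 7 fragments:
  1–45 → 45 bp
  46–107 → 62 bp
  108–141 → 34 bp
  142–155 → 14 bp
  156–214 → 59 bp
  215–253 → 39 bp
  254–259 → 6 bp
Sorted largest to smallest: 62, 59, 45, 39, 34, 14, 6 bp.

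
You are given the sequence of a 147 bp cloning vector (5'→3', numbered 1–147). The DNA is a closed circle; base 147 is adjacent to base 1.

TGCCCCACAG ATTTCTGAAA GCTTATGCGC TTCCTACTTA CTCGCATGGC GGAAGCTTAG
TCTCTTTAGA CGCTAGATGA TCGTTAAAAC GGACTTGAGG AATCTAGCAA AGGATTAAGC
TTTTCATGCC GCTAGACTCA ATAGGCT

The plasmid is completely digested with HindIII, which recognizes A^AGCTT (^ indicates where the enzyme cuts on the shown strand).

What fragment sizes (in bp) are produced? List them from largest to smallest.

64, 49, 34 bp

HindIII sites (AAGCTT) start at positions 19, 53, 117.
HindIII cuts after the first base of each site, so after positions 19, 53, 117.
Circular molecule, 3 cuts → 3 fragments:
  20–53 → 34 bp
  54–117 → 64 bp
  118–147 then 1–19 → 30 + 19 = 49 bp
Sorted largest to smallest: 64, 49, 34 bp.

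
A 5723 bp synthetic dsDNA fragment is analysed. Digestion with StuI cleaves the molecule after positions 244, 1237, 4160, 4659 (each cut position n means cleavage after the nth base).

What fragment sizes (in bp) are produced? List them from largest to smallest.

2923, 1064, 993, 499, 244 bp

Linear molecule, 4 cuts → 5 fragments:
  244 − 0 = 244 bp
  1237 − 244 = 993 bp
  4160 − 1237 = 2923 bp
  4659 − 4160 = 499 bp
  5723 − 4659 = 1064 bp
Sorted largest to smallest: 2923, 1064, 993, 499, 244 bp.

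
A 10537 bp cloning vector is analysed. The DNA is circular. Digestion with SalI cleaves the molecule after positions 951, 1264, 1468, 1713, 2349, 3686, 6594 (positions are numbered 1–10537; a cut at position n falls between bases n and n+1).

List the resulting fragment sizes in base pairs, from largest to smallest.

4894, 2908, 1337, 636, 313, 245, 204 bp

Circular molecule, 7 cuts → 7 fragments:
  1264 − 951 = 313 bp
  1468 − 1264 = 204 bp
  1713 − 1468 = 245 bp
  2349 − 1713 = 636 bp
  3686 − 2349 = 1337 bp
  6594 − 3686 = 2908 bp
  wrap: 10537 − 6594 + 951 = 4894 bp
Sorted largest to smallest: 4894, 2908, 1337, 636, 313, 245, 204 bp.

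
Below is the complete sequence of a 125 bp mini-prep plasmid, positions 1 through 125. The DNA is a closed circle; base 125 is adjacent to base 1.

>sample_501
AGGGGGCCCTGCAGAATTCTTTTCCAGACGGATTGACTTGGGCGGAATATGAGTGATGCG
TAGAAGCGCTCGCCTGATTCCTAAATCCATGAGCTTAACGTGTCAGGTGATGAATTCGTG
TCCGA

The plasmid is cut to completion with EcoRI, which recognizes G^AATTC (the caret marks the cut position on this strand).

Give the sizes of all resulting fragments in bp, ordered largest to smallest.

98, 27 bp

EcoRI sites (GAATTC) start at positions 14, 112.
EcoRI cuts after the first base of each site, so after positions 14, 112.
Circular molecule, 2 cuts → 2 fragments:
  15–112 → 98 bp
  113–125 then 1–14 → 13 + 14 = 27 bp
Sorted largest to smallest: 98, 27 bp.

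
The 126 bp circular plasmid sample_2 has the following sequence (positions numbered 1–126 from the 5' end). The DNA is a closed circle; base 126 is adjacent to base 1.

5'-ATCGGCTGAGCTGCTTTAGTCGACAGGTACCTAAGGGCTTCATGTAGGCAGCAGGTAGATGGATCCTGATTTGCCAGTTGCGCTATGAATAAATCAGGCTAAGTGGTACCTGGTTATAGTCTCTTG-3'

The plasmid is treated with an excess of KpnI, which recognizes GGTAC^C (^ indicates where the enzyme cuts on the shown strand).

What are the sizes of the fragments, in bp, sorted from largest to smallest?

79, 47 bp

KpnI sites (GGTACC) start at positions 26, 105.
KpnI cuts after base 5 of each site (before the last base), so after positions 30, 109.
Circular molecule, 2 cuts → 2 fragments:
  31–109 → 79 bp
  110–126 then 1–30 → 17 + 30 = 47 bp
Sorted largest to smallest: 79, 47 bp.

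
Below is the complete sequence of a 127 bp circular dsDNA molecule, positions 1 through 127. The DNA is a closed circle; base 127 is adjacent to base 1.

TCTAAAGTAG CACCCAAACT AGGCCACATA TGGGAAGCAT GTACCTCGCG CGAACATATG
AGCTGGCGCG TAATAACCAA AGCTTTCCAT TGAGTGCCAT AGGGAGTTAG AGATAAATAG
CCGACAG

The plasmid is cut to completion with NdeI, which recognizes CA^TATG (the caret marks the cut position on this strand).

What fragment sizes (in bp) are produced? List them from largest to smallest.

NdeI sites (CATATG) start at positions 27, 55.
NdeI cuts after base 2 of each site, so after positions 28, 56.
Circular molecule, 2 cuts → 2 fragments:
  29–56 → 28 bp
  57–127 then 1–28 → 71 + 28 = 99 bp
Sorted largest to smallest: 99, 28 bp.

99, 28 bp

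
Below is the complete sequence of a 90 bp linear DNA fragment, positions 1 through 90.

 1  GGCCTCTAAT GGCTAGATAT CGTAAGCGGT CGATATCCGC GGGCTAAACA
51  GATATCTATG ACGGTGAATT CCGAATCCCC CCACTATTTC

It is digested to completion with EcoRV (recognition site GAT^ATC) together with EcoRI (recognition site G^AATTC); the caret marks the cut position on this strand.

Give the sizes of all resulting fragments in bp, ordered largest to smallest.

EcoRV sites (GATATC) start at positions 16, 32, 51.
EcoRV cuts after base 3 of each site, so after positions 18, 34, 53.
The EcoRI site (GAATTC) starts at position 66.
EcoRI cuts after the first base of each site, so after position 66.
Combined cut positions: 18, 34, 53, 66.
Linear molecule, 4 cuts → 5 fragments:
  1–18 → 18 bp
  19–34 → 16 bp
  35–53 → 19 bp
  54–66 → 13 bp
  67–90 → 24 bp
Sorted largest to smallest: 24, 19, 18, 16, 13 bp.

24, 19, 18, 16, 13 bp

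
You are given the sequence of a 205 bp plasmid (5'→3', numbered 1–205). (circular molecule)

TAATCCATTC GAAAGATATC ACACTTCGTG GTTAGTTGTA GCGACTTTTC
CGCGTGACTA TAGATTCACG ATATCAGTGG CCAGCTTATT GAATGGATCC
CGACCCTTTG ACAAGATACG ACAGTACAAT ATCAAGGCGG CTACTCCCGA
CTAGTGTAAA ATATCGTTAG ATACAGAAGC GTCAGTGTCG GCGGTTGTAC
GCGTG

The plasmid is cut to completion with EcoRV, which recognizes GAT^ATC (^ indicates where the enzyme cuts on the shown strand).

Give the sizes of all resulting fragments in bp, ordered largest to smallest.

EcoRV sites (GATATC) start at positions 15, 70.
EcoRV cuts after base 3 of each site, so after positions 17, 72.
Circular molecule, 2 cuts → 2 fragments:
  18–72 → 55 bp
  73–205 then 1–17 → 133 + 17 = 150 bp
Sorted largest to smallest: 150, 55 bp.

150, 55 bp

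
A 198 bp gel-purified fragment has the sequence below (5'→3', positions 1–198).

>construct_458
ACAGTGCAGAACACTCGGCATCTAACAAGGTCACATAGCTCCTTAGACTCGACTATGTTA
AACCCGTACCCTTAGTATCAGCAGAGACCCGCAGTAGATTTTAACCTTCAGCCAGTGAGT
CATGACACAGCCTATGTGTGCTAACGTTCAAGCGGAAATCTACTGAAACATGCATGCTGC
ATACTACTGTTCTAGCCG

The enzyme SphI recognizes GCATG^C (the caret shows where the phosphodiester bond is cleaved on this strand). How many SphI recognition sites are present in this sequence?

1

GCATGC occurs starting at position 172.
SphI cuts at 1 site.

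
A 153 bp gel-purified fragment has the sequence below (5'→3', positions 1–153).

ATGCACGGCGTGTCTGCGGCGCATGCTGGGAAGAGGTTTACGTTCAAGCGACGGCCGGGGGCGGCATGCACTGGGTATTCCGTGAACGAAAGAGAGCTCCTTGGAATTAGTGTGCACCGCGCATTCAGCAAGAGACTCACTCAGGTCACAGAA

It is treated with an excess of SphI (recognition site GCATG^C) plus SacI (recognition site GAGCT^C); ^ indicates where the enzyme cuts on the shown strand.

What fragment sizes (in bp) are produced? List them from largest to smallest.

SphI sites (GCATGC) start at positions 21, 64.
SphI cuts after base 5 of each site (before the last base), so after positions 25, 68.
The SacI site (GAGCTC) starts at position 94.
SacI cuts after base 5 of each site (before the last base), so after position 98.
Combined cut positions: 25, 68, 98.
Linear molecule, 3 cuts → 4 fragments:
  1–25 → 25 bp
  26–68 → 43 bp
  69–98 → 30 bp
  99–153 → 55 bp
Sorted largest to smallest: 55, 43, 30, 25 bp.

55, 43, 30, 25 bp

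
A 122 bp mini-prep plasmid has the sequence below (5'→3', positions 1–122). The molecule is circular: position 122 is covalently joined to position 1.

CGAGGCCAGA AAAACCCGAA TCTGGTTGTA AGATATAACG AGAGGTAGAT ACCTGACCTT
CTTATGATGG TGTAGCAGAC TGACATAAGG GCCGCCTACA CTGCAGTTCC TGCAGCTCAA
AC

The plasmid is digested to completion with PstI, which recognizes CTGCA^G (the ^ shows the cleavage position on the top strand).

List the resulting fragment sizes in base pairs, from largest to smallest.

PstI sites (CTGCAG) start at positions 101, 110.
PstI cuts after base 5 of each site (before the last base), so after positions 105, 114.
Circular molecule, 2 cuts → 2 fragments:
  106–114 → 9 bp
  115–122 then 1–105 → 8 + 105 = 113 bp
Sorted largest to smallest: 113, 9 bp.

113, 9 bp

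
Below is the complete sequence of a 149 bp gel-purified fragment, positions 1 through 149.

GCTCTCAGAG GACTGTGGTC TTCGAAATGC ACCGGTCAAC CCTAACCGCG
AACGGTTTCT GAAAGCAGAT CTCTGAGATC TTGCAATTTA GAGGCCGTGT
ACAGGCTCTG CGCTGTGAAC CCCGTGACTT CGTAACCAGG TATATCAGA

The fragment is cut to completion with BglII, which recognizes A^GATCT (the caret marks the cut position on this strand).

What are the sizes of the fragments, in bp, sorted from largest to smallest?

BglII sites (AGATCT) start at positions 67, 76.
BglII cuts after the first base of each site, so after positions 67, 76.
Linear molecule, 2 cuts → 3 fragments:
  1–67 → 67 bp
  68–76 → 9 bp
  77–149 → 73 bp
Sorted largest to smallest: 73, 67, 9 bp.

73, 67, 9 bp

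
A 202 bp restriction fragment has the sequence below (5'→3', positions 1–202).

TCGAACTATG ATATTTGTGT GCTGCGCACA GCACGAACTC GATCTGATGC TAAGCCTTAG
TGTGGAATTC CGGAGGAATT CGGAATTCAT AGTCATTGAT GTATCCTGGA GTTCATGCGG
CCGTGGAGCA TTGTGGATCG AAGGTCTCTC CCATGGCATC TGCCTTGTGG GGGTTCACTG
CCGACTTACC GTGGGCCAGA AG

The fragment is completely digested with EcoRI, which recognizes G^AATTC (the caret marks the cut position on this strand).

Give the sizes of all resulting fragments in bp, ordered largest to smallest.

EcoRI sites (GAATTC) start at positions 65, 76, 83.
EcoRI cuts after the first base of each site, so after positions 65, 76, 83.
Linear molecule, 3 cuts → 4 fragments:
  1–65 → 65 bp
  66–76 → 11 bp
  77–83 → 7 bp
  84–202 → 119 bp
Sorted largest to smallest: 119, 65, 11, 7 bp.

119, 65, 11, 7 bp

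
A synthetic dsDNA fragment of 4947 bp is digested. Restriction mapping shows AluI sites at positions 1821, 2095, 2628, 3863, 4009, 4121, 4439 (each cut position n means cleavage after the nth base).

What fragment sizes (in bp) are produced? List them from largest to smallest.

Linear molecule, 7 cuts → 8 fragments:
  1821 − 0 = 1821 bp
  2095 − 1821 = 274 bp
  2628 − 2095 = 533 bp
  3863 − 2628 = 1235 bp
  4009 − 3863 = 146 bp
  4121 − 4009 = 112 bp
  4439 − 4121 = 318 bp
  4947 − 4439 = 508 bp
Sorted largest to smallest: 1821, 1235, 533, 508, 318, 274, 146, 112 bp.

1821, 1235, 533, 508, 318, 274, 146, 112 bp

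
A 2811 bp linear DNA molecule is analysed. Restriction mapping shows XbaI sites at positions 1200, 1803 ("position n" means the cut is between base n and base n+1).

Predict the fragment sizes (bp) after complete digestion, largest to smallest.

Linear molecule, 2 cuts → 3 fragments:
  1200 − 0 = 1200 bp
  1803 − 1200 = 603 bp
  2811 − 1803 = 1008 bp
Sorted largest to smallest: 1200, 1008, 603 bp.

1200, 1008, 603 bp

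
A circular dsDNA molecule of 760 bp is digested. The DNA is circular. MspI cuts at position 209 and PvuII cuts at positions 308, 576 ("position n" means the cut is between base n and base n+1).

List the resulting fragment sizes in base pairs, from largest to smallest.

393, 268, 99 bp

Combined cut positions (sorted): 209, 308, 576.
Circular molecule, 3 cuts → 3 fragments:
  308 − 209 = 99 bp
  576 − 308 = 268 bp
  wrap: 760 − 576 + 209 = 393 bp
Sorted largest to smallest: 393, 268, 99 bp.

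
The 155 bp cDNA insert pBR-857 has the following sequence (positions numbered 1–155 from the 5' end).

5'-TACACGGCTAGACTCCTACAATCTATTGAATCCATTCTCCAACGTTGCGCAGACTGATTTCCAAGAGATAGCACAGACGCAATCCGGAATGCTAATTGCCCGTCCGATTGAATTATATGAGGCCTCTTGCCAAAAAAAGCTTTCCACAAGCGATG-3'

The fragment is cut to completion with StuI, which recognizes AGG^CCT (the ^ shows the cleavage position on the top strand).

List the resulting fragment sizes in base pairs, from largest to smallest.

122, 33 bp

The StuI site (AGGCCT) starts at position 120.
StuI cuts after base 3 of each site, so after position 122.
Linear molecule, 1 cut → 2 fragments:
  1–122 → 122 bp
  123–155 → 33 bp
Sorted largest to smallest: 122, 33 bp.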